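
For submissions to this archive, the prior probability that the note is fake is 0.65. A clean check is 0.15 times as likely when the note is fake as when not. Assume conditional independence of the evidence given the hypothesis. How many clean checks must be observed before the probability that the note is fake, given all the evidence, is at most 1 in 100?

3

Prior odds = 0.65/0.35 = 13/7.
Likelihood ratio per clean check = 0.15.
Target posterior odds = 0.01/0.99 = 1/99.
Require 0.15ⁿ ≤ 1/99 ÷ (13/7) = 7/1287.
0.15² = 0.0225 is still above 7/1287 but 0.15³ = 0.003375 is at or below it, so n = 3.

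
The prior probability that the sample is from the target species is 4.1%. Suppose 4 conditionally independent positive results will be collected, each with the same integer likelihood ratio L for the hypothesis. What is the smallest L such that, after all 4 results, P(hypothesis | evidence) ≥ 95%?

Prior odds = 0.041/0.959 = 41/959.
Target odds = 0.95/0.05 = 19.
Need L⁴ ≥ 19 ÷ (41/959) = 18221/41.
4⁴ = 256 < 18221/41 ≤ 625 = 5⁴, so L = 5.

5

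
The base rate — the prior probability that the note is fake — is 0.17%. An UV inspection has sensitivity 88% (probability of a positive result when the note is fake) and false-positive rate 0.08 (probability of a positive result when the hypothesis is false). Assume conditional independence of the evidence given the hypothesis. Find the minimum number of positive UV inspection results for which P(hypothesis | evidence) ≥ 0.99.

Prior odds: 0.0017 ÷ 0.9983 = 17/9983.
Likelihood ratio of a positive result = 0.88/0.08 = 11.
Target odds: 0.99 ÷ 0.01 = 99.
Require 11ⁿ ≥ 99 ÷ (17/9983) = 988317/17.
11⁴ = 14641 falls short of 988317/17 but 11⁵ = 161051 reaches it, so n = 5.

5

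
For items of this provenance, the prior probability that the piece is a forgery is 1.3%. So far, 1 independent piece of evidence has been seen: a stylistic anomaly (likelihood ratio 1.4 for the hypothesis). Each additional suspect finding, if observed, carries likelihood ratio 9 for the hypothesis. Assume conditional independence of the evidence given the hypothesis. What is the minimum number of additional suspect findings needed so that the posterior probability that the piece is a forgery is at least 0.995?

Prior odds = 0.013/0.987 = 13/987.
Bayes factor of the evidence already in hand = 1.4.
Odds after that evidence = (13/987) × 1.4 = 13/705.
Target odds = 0.995/0.005 = 199.
Need 9ⁿ ≥ 199 ÷ (13/705) = 140295/13.
9⁴ = 6561 falls short of 140295/13 but 9⁵ = 59049 reaches it, so n = 5.

5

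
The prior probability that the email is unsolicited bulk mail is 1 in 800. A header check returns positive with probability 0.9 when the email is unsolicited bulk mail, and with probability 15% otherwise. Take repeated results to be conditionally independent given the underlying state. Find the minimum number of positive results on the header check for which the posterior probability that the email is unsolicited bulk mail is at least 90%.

Prior odds = 0.00125/0.99875 = 1/799.
Likelihood ratio of a positive result = 0.9/0.15 = 6.
Target posterior odds = 0.9/0.1 = 9.
Require 6ⁿ ≥ 9 ÷ (1/799) = 7191.
6⁴ = 1296 falls short of 7191 but 6⁵ = 7776 reaches it, so n = 5.

5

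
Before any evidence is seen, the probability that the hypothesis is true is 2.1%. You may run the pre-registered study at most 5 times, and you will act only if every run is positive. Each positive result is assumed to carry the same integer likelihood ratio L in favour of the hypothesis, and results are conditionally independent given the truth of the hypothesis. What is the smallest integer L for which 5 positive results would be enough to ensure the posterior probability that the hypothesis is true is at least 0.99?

Prior odds = 0.021/0.979 = 21/979.
Target odds = 0.99/0.01 = 99.
Need L⁵ ≥ 99 ÷ (21/979) = 32307/7.
5⁵ = 3125 < 32307/7 ≤ 7776 = 6⁵, so L = 6.

6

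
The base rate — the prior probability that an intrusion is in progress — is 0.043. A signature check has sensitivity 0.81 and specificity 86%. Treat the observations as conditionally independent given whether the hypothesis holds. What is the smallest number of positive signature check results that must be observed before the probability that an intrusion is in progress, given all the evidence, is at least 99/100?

Prior odds: 0.043 ÷ 0.957 = 43/957.
False-positive rate = 1 − 0.86 = 0.14; likelihood ratio of a positive = 0.81/0.14 = 81/14.
Target posterior odds = 0.99/0.01 = 99.
Require (81/14)ⁿ ≥ 99 ÷ (43/957) = 94743/43.
(81/14)⁴ = 43046721/38416 falls short of 94743/43 but (81/14)⁵ ≈6483.13 reaches it, so n = 5.

5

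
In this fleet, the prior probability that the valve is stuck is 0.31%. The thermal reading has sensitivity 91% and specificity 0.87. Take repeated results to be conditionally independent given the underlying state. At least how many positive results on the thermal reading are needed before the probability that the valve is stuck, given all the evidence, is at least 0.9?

5

Prior odds = 0.0031/0.9969 = 31/9969.
False-positive rate = 1 − 0.87 = 0.13; likelihood ratio of a positive = 0.91/0.13 = 7.
Target posterior odds = 0.9/0.1 = 9.
Require 7ⁿ ≥ 9 ÷ (31/9969) = 89721/31.
7⁴ = 2401 falls short of 89721/31 but 7⁵ = 16807 reaches it, so n = 5.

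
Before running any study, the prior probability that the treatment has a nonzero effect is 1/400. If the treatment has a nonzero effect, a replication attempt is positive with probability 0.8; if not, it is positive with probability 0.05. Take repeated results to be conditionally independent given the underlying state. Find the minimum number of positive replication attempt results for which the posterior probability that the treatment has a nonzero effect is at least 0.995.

5

Prior odds = 0.0025/0.9975 = 1/399.
Likelihood ratio of a positive = 0.8/0.05 = 16.
Target odds: 0.995 ÷ 0.005 = 199.
Need (1/399) × 16ⁿ ≥ 199, i.e. 16ⁿ ≥ 79401.
16⁴ = 65536 falls short of 79401 but 16⁵ = 1048576 reaches it, so n = 5.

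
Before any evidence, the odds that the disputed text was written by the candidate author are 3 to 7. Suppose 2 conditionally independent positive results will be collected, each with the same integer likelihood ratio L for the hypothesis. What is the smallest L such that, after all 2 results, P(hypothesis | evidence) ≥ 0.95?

Prior odds = 3/7.
Target odds = 0.95/0.05 = 19.
Need L² ≥ 19 ÷ (3/7) = 133/3.
6² = 36 < 133/3 ≤ 49 = 7², so L = 7.

7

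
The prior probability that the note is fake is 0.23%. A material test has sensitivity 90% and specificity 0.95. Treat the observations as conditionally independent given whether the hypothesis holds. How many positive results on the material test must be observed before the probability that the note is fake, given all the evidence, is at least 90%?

3

Prior odds = 0.0023/0.9977 = 23/9977.
False-positive rate = 1 − 0.95 = 0.05; likelihood ratio of a positive = 0.9/0.05 = 18.
Target posterior odds = 0.9/0.1 = 9.
Require 18ⁿ ≥ 9 ÷ (23/9977) = 89793/23.
18² = 324 falls short of 89793/23 but 18³ = 5832 reaches it, so n = 3.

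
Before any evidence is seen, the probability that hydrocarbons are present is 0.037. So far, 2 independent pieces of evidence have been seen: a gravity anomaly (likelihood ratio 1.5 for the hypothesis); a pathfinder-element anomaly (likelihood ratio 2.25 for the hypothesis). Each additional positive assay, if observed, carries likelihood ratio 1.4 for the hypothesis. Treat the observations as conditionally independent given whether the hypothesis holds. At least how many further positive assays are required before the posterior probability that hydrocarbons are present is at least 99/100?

20

Prior odds = 0.037/0.963 = 37/963.
Combined Bayes factor of the evidence already in hand = 1.5 × 2.25 = 3.375.
Odds after that evidence = (37/963) × 3.375 = 111/856.
Target odds = 0.99/0.01 = 99.
Need 1.4ⁿ ≥ 99 ÷ (111/856) = 28248/37.
1.4¹⁹ ≈597.63 falls short of 28248/37 but 1.4²⁰ ≈836.683 reaches it, so n = 20.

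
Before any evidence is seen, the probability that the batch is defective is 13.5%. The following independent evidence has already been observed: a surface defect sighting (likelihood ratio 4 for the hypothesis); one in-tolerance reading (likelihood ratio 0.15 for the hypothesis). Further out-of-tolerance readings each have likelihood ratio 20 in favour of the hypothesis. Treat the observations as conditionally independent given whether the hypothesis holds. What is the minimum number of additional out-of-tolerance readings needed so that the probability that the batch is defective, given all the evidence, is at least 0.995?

Prior odds = 0.135/0.865 = 27/173.
Combined Bayes factor of the evidence already in hand = 4 × 0.15 = 0.6.
Odds after that evidence = (27/173) × 0.6 = 81/865.
Target odds = 0.995/0.005 = 199.
Need 20ⁿ ≥ 199 ÷ (81/865) = 172135/81.
20² = 400 falls short of 172135/81 but 20³ = 8000 reaches it, so n = 3.

3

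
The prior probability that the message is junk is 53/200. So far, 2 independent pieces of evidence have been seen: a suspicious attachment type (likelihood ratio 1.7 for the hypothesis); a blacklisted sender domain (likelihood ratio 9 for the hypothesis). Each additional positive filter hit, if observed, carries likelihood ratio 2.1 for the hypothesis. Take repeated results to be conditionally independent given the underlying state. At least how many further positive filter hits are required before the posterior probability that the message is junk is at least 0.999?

Prior odds = 0.265/0.735 = 53/147.
Combined Bayes factor of the evidence already in hand = 1.7 × 9 = 15.3.
Odds after that evidence = (53/147) × 15.3 = 2703/490.
Target odds = 0.999/0.001 = 999.
Need 2.1ⁿ ≥ 999 ÷ (2703/490) = 163170/901.
2.1⁷ ≈180.109 falls short of 163170/901 but 2.1⁸ ≈378.229 reaches it, so n = 8.

8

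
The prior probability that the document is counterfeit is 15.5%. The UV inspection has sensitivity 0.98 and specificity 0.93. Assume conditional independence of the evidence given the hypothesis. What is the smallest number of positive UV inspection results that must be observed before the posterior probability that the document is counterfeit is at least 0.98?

3

Prior odds: 0.155 ÷ 0.845 = 31/169.
False-positive rate = 1 − 0.93 = 0.07; likelihood ratio of a positive = 0.98/0.07 = 14.
Target odds: 0.98 ÷ 0.02 = 49.
Need (31/169) × 14ⁿ ≥ 49, i.e. 14ⁿ ≥ 8281/31.
14² = 196 falls short of 8281/31 but 14³ = 2744 reaches it, so n = 3.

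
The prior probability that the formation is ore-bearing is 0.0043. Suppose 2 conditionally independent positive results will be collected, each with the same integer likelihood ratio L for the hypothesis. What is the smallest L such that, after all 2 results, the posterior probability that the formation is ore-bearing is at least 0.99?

Prior odds = 0.0043/0.9957 = 43/9957.
Target odds = 0.99/0.01 = 99.
Need L² ≥ 99 ÷ (43/9957) = 985743/43.
151² = 22801 < 985743/43 ≤ 23104 = 152², so L = 152.

152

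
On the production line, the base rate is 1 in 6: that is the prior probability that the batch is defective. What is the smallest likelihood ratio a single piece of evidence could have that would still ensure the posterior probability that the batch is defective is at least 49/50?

245

Prior odds = (1/6)/(5/6) = 0.2.
Target odds = 0.98/0.02 = 49.
Required Bayes factor = 49 ÷ 0.2 = 245.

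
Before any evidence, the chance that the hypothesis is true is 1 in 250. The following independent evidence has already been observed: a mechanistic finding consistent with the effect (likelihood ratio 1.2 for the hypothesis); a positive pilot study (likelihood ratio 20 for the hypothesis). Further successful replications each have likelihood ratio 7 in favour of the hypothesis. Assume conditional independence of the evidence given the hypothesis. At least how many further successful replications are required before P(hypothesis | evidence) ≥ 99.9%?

5

Prior odds = 0.004/0.996 = 1/249.
Combined Bayes factor of the evidence already in hand = 1.2 × 20 = 24.
Odds after that evidence = (1/249) × 24 = 8/83.
Target odds = 0.999/0.001 = 999.
Need 7ⁿ ≥ 999 ÷ (8/83) = 10364.625.
7⁴ = 2401 falls short of 10364.625 but 7⁵ = 16807 reaches it, so n = 5.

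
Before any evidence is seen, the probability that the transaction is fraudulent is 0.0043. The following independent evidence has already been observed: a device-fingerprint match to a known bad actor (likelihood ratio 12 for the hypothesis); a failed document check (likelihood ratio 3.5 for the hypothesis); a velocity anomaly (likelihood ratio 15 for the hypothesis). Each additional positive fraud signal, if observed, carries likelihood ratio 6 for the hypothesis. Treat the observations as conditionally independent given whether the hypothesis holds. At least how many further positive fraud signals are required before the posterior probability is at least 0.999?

4

Prior odds = 0.0043/0.9957 = 43/9957.
Combined Bayes factor of the evidence already in hand = 12 × 3.5 × 15 = 630.
Odds after that evidence = (43/9957) × 630 = 9030/3319.
Target odds = 0.999/0.001 = 999.
Need 6ⁿ ≥ 999 ÷ (9030/3319) = 1105227/3010.
6³ = 216 falls short of 1105227/3010 but 6⁴ = 1296 reaches it, so n = 4.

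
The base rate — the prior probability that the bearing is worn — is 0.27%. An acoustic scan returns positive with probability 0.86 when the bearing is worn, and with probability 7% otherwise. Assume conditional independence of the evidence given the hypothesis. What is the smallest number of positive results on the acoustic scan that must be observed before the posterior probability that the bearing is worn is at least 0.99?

Prior odds = 0.0027/0.9973 = 27/9973.
Likelihood ratio of a positive result = 0.86/0.07 = 86/7.
Target posterior odds = 0.99/0.01 = 99.
Require (86/7)ⁿ ≥ 99 ÷ (27/9973) = 109703/3.
(86/7)⁴ = 54700816/2401 falls short of 109703/3 but (86/7)⁵ ≈279899 reaches it, so n = 5.

5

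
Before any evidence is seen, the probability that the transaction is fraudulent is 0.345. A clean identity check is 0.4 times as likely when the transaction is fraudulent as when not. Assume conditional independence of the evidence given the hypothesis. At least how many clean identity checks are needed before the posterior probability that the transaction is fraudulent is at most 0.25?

Prior odds: 0.345 ÷ 0.655 = 69/131.
Likelihood ratio per clean identity check = 0.4.
Target odds: 0.25 ÷ 0.75 = 1/3.
Need (69/131) × 0.4ⁿ ≤ 1/3, i.e. 0.4ⁿ ≤ 131/207.
0.4¹ = 0.4, which is already at or below the required 131/207; so n = 1.

1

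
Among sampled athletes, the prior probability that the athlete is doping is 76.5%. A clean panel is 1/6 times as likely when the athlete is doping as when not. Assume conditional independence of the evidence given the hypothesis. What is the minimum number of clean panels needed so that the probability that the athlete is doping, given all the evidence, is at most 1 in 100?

Prior odds = 0.765/0.235 = 153/47.
Likelihood ratio per clean panel = 1/6.
Target odds: 0.01 ÷ 0.99 = 1/99.
Require (1/6)ⁿ ≤ 1/99 ÷ (153/47) = 47/15147.
(1/6)³ = 1/216 is still above 47/15147 but (1/6)⁴ = 1/1296 is at or below it, so n = 4.

4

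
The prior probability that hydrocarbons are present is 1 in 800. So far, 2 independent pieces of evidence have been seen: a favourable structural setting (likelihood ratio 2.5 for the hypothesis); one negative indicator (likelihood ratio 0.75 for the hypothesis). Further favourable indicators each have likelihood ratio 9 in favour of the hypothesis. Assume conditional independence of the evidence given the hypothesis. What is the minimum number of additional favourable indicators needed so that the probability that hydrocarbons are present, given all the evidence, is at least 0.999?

Prior odds = 0.00125/0.99875 = 1/799.
Combined Bayes factor of the evidence already in hand = 2.5 × 0.75 = 1.875.
Odds after that evidence = (1/799) × 1.875 = 15/6392.
Target odds = 0.999/0.001 = 999.
Need 9ⁿ ≥ 999 ÷ (15/6392) = 425707.2.
9⁵ = 59049 falls short of 425707.2 but 9⁶ = 531441 reaches it, so n = 6.

6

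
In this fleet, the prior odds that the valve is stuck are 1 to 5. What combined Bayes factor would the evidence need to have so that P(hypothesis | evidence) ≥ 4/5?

Prior odds = 0.2.
Target odds = 0.8/0.2 = 4.
Required Bayes factor = 4 ÷ 0.2 = 20.

20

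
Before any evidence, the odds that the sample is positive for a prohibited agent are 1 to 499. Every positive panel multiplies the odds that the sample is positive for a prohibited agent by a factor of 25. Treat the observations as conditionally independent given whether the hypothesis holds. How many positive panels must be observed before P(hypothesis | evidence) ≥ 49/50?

4

Prior odds = 1/499.
Likelihood ratio per positive panel = 25.
Target odds: 0.98 ÷ 0.02 = 49.
Require 25ⁿ ≥ 49 ÷ (1/499) = 24451.
25³ = 15625 falls short of 24451 but 25⁴ = 390625 reaches it, so n = 4.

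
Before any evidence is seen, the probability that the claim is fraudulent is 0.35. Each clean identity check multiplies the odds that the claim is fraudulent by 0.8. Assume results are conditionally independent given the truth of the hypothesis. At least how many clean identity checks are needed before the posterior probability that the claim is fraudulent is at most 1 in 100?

Prior odds = 0.35/0.65 = 7/13.
Likelihood ratio per clean identity check = 0.8.
Target posterior odds = 0.01/0.99 = 1/99.
Need (7/13) × 0.8ⁿ ≤ 1/99, i.e. 0.8ⁿ ≤ 13/693.
0.8¹⁷ ≈0.022518 is still above 13/693 but 0.8¹⁸ ≈0.0180144 is at or below it, so n = 18.

18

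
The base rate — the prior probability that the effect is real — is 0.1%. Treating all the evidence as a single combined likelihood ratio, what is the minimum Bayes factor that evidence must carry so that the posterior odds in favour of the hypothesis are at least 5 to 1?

Prior odds = 0.001/0.999 = 1/999.
Target odds = 5.
Required Bayes factor = 5 ÷ (1/999) = 4995.

4995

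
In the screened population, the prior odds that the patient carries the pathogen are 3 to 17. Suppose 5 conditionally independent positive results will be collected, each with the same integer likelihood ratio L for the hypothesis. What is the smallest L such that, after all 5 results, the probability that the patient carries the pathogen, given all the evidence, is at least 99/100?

Prior odds = 3/17.
Target odds = 0.99/0.01 = 99.
Need L⁵ ≥ 99 ÷ (3/17) = 561.
3⁵ = 243 < 561 ≤ 1024 = 4⁵, so L = 4.

4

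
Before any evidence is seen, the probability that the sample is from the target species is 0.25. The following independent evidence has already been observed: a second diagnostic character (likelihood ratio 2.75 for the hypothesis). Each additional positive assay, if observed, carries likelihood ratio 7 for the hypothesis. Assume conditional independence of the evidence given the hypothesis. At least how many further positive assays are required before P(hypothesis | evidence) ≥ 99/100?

Prior odds = 0.25/0.75 = 1/3.
Bayes factor of the evidence already in hand = 2.75.
Odds after that evidence = (1/3) × 2.75 = 11/12.
Target odds = 0.99/0.01 = 99.
Need 7ⁿ ≥ 99 ÷ (11/12) = 108.
7² = 49 falls short of 108 but 7³ = 343 reaches it, so n = 3.

3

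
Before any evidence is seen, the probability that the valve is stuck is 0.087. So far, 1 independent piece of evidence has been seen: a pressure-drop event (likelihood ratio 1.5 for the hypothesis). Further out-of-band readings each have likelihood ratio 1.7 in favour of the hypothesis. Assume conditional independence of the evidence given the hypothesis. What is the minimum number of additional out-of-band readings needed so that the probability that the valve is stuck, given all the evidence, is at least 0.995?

Prior odds = 0.087/0.913 = 87/913.
Bayes factor of the evidence already in hand = 1.5.
Odds after that evidence = (87/913) × 1.5 = 261/1826.
Target odds = 0.995/0.005 = 199.
Need 1.7ⁿ ≥ 199 ÷ (261/1826) = 363374/261.
1.7¹³ ≈990.458 falls short of 363374/261 but 1.7¹⁴ ≈1683.78 reaches it, so n = 14.

14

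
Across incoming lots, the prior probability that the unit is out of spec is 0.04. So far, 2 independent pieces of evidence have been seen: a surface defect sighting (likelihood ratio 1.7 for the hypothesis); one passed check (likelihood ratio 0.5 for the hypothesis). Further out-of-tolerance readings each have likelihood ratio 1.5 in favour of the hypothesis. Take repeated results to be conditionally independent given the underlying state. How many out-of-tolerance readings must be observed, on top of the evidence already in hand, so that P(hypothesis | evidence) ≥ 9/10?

14

Prior odds = 0.04/0.96 = 1/24.
Combined Bayes factor of the evidence already in hand = 1.7 × 0.5 = 0.85.
Odds after that evidence = (1/24) × 0.85 = 17/480.
Target odds = 0.9/0.1 = 9.
Need 1.5ⁿ ≥ 9 ÷ (17/480) = 4320/17.
1.5¹³ = 1594323/8192 falls short of 4320/17 but 1.5¹⁴ = 4782969/16384 reaches it, so n = 14.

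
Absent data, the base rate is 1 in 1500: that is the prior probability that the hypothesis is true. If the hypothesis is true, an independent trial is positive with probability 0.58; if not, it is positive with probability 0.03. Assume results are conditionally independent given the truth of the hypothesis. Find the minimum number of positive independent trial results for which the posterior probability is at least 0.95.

Prior odds: (1/1500) ÷ (1499/1500) = 1/1499.
Likelihood ratio of a positive = 0.58/0.03 = 58/3.
Target odds: 0.95 ÷ 0.05 = 19.
Require (58/3)ⁿ ≥ 19 ÷ (1/1499) = 28481.
(58/3)³ = 195112/27 falls short of 28481 but (58/3)⁴ = 11316496/81 reaches it, so n = 4.

4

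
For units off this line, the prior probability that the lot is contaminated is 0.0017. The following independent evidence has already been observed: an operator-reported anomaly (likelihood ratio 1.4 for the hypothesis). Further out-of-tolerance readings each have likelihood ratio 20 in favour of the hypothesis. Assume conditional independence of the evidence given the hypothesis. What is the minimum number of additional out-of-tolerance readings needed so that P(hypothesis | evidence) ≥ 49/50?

4

Prior odds = 0.0017/0.9983 = 17/9983.
Bayes factor of the evidence already in hand = 1.4.
Odds after that evidence = (17/9983) × 1.4 = 119/49915.
Target odds = 0.98/0.02 = 49.
Need 20ⁿ ≥ 49 ÷ (119/49915) = 349405/17.
20³ = 8000 falls short of 349405/17 but 20⁴ = 160000 reaches it, so n = 4.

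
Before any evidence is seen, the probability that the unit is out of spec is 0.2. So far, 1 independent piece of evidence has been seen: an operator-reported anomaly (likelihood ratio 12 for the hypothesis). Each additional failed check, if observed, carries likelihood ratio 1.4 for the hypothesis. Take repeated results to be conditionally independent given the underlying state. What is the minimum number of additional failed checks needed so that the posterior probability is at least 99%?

11

Prior odds = 0.2/0.8 = 0.25.
Bayes factor of the evidence already in hand = 12.
Odds after that evidence = 0.25 × 12 = 3.
Target odds = 0.99/0.01 = 99.
Need 1.4ⁿ ≥ 99 ÷ 3 = 33.
1.4¹⁰ = 282475249/9765625 falls short of 33 but 1.4¹¹ ≈40.4957 reaches it, so n = 11.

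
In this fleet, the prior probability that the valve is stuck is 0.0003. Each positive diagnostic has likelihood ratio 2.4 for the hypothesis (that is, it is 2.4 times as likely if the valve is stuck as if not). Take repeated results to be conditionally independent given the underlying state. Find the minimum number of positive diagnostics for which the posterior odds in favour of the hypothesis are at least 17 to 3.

Prior odds: 0.0003 ÷ 0.9997 = 3/9997.
Likelihood ratio per positive diagnostic = 2.4.
Target odds = 17/3.
Require 2.4ⁿ ≥ 17/3 ÷ (3/9997) = 169949/9.
2.4¹¹ ≈15216.8 falls short of 169949/9 but 2.4¹² ≈36520.3 reaches it, so n = 12.

12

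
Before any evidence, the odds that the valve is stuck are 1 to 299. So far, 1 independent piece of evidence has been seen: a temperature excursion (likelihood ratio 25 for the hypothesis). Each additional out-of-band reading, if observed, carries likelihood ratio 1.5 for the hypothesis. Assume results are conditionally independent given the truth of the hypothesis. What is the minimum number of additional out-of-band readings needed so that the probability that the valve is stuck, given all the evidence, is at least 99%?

18

Prior odds = 1/299.
Bayes factor of the evidence already in hand = 25.
Odds after that evidence = (1/299) × 25 = 25/299.
Target odds = 0.99/0.01 = 99.
Need 1.5ⁿ ≥ 99 ÷ (25/299) = 1184.04.
1.5¹⁷ = 129140163/131072 falls short of 1184.04 but 1.5¹⁸ = 387420489/262144 reaches it, so n = 18.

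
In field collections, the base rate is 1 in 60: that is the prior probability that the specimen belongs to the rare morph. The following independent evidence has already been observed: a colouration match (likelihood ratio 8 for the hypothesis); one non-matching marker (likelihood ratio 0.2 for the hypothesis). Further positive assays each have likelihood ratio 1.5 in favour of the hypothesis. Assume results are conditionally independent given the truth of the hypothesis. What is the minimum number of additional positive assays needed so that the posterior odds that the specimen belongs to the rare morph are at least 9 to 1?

Prior odds = (1/60)/(59/60) = 1/59.
Combined Bayes factor of the evidence already in hand = 8 × 0.2 = 1.6.
Odds after that evidence = (1/59) × 1.6 = 8/295.
Target odds = 9.
Need 1.5ⁿ ≥ 9 ÷ (8/295) = 331.875.
1.5¹⁴ = 4782969/16384 falls short of 331.875 but 1.5¹⁵ = 14348907/32768 reaches it, so n = 15.

15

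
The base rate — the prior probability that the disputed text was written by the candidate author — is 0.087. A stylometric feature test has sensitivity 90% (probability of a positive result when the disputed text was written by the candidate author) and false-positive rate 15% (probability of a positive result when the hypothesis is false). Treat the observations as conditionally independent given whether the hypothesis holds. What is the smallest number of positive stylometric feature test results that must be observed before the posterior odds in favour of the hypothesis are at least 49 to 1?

Prior odds = 0.087/0.913 = 87/913.
Likelihood ratio of a positive result = 0.9/0.15 = 6.
Target odds = 49.
Require 6ⁿ ≥ 49 ÷ (87/913) = 44737/87.
6³ = 216 falls short of 44737/87 but 6⁴ = 1296 reaches it, so n = 4.

4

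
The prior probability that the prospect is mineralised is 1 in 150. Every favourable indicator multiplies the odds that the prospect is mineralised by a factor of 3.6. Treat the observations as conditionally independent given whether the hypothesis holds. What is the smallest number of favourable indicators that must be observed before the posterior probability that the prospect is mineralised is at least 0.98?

7

Prior odds: (1/150) ÷ (149/150) = 1/149.
Likelihood ratio per favourable indicator = 3.6.
Target posterior odds = 0.98/0.02 = 49.
Require 3.6ⁿ ≥ 49 ÷ (1/149) = 7301.
3.6⁶ = 34012224/15625 falls short of 7301 but 3.6⁷ = 612220032/78125 reaches it, so n = 7.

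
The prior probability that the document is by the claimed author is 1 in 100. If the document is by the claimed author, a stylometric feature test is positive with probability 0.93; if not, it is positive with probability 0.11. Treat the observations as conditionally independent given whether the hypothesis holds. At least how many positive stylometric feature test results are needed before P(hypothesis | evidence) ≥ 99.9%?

6

Prior odds = 0.01/0.99 = 1/99.
Likelihood ratio of a positive = 0.93/0.11 = 93/11.
Target posterior odds = 0.999/0.001 = 999.
Need (1/99) × (93/11)ⁿ ≥ 999, i.e. (93/11)ⁿ ≥ 98901.
(93/11)⁵ ≈43196.8 falls short of 98901 but (93/11)⁶ ≈365209 reaches it, so n = 6.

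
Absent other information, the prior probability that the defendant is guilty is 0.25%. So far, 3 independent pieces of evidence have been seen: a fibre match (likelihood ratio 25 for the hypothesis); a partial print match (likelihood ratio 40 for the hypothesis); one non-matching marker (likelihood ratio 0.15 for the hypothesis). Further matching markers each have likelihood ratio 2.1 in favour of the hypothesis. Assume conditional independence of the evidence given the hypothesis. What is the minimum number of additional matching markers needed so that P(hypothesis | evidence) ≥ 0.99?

Prior odds = 0.0025/0.9975 = 1/399.
Combined Bayes factor of the evidence already in hand = 25 × 40 × 0.15 = 150.
Odds after that evidence = (1/399) × 150 = 50/133.
Target odds = 0.99/0.01 = 99.
Need 2.1ⁿ ≥ 99 ÷ (50/133) = 263.34.
2.1⁷ ≈180.109 falls short of 263.34 but 2.1⁸ ≈378.229 reaches it, so n = 8.

8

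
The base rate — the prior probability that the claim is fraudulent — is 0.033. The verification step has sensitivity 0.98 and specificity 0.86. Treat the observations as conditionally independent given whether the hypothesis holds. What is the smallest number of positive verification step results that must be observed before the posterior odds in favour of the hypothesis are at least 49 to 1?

Prior odds = 0.033/0.967 = 33/967.
False-positive rate = 1 − 0.86 = 0.14; likelihood ratio of a positive = 0.98/0.14 = 7.
Target odds = 49.
Need (33/967) × 7ⁿ ≥ 49, i.e. 7ⁿ ≥ 47383/33.
7³ = 343 falls short of 47383/33 but 7⁴ = 2401 reaches it, so n = 4.

4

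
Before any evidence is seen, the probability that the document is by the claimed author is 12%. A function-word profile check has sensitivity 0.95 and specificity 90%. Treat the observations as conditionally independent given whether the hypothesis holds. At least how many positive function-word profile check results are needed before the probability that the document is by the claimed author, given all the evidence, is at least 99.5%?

4

Prior odds = 0.12/0.88 = 3/22.
False-positive rate = 1 − 0.9 = 0.1; likelihood ratio of a positive = 0.95/0.1 = 9.5.
Target odds: 0.995 ÷ 0.005 = 199.
Require 9.5ⁿ ≥ 199 ÷ (3/22) = 4378/3.
9.5³ = 857.375 falls short of 4378/3 but 9.5⁴ = 8145.0625 reaches it, so n = 4.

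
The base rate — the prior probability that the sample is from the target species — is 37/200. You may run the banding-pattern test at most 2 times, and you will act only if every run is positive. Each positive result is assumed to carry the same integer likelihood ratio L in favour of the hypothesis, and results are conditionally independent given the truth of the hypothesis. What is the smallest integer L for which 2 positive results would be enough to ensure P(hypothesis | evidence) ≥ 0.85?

5

Prior odds = 0.185/0.815 = 37/163.
Target odds = 0.85/0.15 = 17/3.
Need L² ≥ 17/3 ÷ (37/163) = 2771/111.
4² = 16 < 2771/111 ≤ 25 = 5², so L = 5.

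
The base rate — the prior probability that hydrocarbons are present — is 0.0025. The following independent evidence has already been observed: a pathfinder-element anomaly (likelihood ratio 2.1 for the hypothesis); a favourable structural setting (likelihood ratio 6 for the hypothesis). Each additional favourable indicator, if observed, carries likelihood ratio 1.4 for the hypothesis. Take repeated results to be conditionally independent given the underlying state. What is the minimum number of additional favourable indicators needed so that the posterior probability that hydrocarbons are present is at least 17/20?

16

Prior odds = 0.0025/0.9975 = 1/399.
Combined Bayes factor of the evidence already in hand = 2.1 × 6 = 12.6.
Odds after that evidence = (1/399) × 12.6 = 3/95.
Target odds = 0.85/0.15 = 17/3.
Need 1.4ⁿ ≥ 17/3 ÷ (3/95) = 1615/9.
1.4¹⁵ ≈155.568 falls short of 1615/9 but 1.4¹⁶ ≈217.795 reaches it, so n = 16.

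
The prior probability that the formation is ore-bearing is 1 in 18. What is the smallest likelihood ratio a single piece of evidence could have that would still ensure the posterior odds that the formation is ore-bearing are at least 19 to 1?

Prior odds = (1/18)/(17/18) = 1/17.
Target odds = 19.
Required Bayes factor = 19 ÷ (1/17) = 323.

323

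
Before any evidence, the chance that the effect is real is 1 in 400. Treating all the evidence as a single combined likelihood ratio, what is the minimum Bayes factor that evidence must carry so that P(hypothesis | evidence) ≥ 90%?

Prior odds = 0.0025/0.9975 = 1/399.
Target odds = 0.9/0.1 = 9.
Required Bayes factor = 9 ÷ (1/399) = 3591.

3591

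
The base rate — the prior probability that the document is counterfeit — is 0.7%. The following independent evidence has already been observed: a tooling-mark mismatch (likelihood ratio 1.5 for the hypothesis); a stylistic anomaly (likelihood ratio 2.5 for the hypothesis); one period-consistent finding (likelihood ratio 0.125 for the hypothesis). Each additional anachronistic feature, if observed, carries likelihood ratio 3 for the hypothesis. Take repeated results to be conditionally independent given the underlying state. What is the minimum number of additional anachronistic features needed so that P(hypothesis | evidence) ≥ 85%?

7

Prior odds = 0.007/0.993 = 7/993.
Combined Bayes factor of the evidence already in hand = 1.5 × 2.5 × 0.125 = 0.46875.
Odds after that evidence = (7/993) × 0.46875 = 35/10592.
Target odds = 0.85/0.15 = 17/3.
Need 3ⁿ ≥ 17/3 ÷ (35/10592) = 180064/105.
3⁶ = 729 falls short of 180064/105 but 3⁷ = 2187 reaches it, so n = 7.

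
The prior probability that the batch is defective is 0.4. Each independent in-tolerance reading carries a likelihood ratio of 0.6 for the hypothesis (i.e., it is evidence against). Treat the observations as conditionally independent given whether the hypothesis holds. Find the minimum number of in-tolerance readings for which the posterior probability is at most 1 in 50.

7

Prior odds: 0.4 ÷ 0.6 = 2/3.
Likelihood ratio per in-tolerance reading = 0.6.
Target posterior odds = 0.02/0.98 = 1/49.
Need (2/3) × 0.6ⁿ ≤ 1/49, i.e. 0.6ⁿ ≤ 3/98.
0.6⁶ = 729/15625 is still above 3/98 but 0.6⁷ = 2187/78125 is at or below it, so n = 7.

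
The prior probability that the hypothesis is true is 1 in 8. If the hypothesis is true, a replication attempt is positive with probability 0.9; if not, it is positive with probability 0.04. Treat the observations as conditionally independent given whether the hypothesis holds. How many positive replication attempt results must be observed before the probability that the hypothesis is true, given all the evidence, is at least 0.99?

3

Prior odds: 0.125 ÷ 0.875 = 1/7.
Likelihood ratio of a positive = 0.9/0.04 = 22.5.
Target posterior odds = 0.99/0.01 = 99.
Need (1/7) × 22.5ⁿ ≥ 99, i.e. 22.5ⁿ ≥ 693.
22.5² = 506.25 falls short of 693 but 22.5³ = 11390.625 reaches it, so n = 3.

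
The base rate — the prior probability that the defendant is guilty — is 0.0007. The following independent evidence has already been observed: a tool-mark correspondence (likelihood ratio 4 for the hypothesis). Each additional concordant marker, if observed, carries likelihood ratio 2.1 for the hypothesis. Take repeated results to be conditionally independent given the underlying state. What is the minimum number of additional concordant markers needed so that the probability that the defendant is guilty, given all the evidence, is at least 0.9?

11

Prior odds = 0.0007/0.9993 = 7/9993.
Bayes factor of the evidence already in hand = 4.
Odds after that evidence = (7/9993) × 4 = 28/9993.
Target odds = 0.9/0.1 = 9.
Need 2.1ⁿ ≥ 9 ÷ (28/9993) = 89937/28.
2.1¹⁰ ≈1667.99 falls short of 89937/28 but 2.1¹¹ ≈3502.78 reaches it, so n = 11.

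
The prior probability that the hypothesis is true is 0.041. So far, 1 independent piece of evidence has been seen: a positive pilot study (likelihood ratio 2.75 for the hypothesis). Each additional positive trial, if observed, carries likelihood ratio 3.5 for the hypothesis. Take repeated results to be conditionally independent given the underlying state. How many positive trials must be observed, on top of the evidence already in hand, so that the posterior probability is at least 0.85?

Prior odds = 0.041/0.959 = 41/959.
Bayes factor of the evidence already in hand = 2.75.
Odds after that evidence = (41/959) × 2.75 = 451/3836.
Target odds = 0.85/0.15 = 17/3.
Need 3.5ⁿ ≥ 17/3 ÷ (451/3836) = 65212/1353.
3.5³ = 42.875 falls short of 65212/1353 but 3.5⁴ = 150.0625 reaches it, so n = 4.

4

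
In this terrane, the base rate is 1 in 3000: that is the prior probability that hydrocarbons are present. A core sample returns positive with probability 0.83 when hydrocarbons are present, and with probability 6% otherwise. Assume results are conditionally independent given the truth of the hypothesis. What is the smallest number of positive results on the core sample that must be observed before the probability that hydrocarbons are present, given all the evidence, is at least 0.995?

Prior odds: (1/3000) ÷ (2999/3000) = 1/2999.
Likelihood ratio of a positive result = 0.83/0.06 = 83/6.
Target odds: 0.995 ÷ 0.005 = 199.
Require (83/6)ⁿ ≥ 199 ÷ (1/2999) = 596801.
(83/6)⁵ ≈506564 falls short of 596801 but (83/6)⁶ ≈7.00747e+06 reaches it, so n = 6.

6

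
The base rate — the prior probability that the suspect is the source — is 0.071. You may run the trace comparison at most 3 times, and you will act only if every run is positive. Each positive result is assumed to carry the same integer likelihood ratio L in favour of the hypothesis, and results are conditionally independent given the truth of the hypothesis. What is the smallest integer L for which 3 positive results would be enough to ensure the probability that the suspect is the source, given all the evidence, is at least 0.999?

24

Prior odds = 0.071/0.929 = 71/929.
Target odds = 0.999/0.001 = 999.
Need L³ ≥ 999 ÷ (71/929) = 928071/71.
23³ = 12167 < 928071/71 ≤ 13824 = 24³, so L = 24.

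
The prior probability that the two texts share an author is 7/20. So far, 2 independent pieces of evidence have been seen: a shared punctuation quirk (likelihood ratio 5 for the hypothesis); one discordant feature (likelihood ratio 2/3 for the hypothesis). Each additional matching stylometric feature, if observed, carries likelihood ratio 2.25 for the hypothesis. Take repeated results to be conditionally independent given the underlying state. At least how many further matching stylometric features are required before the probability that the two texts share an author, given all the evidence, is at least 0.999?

Prior odds = 0.35/0.65 = 7/13.
Combined Bayes factor of the evidence already in hand = 5 × (2/3) = 10/3.
Odds after that evidence = (7/13) × 10/3 = 70/39.
Target odds = 0.999/0.001 = 999.
Need 2.25ⁿ ≥ 999 ÷ (70/39) = 38961/70.
2.25⁷ = 4782969/16384 falls short of 38961/70 but 2.25⁸ = 43046721/65536 reaches it, so n = 8.

8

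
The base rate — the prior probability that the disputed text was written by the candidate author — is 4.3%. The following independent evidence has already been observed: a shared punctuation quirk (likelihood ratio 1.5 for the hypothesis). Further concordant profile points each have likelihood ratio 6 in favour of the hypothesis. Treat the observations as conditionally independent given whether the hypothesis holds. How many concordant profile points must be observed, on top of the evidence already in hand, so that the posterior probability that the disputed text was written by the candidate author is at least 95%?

Prior odds = 0.043/0.957 = 43/957.
Bayes factor of the evidence already in hand = 1.5.
Odds after that evidence = (43/957) × 1.5 = 43/638.
Target odds = 0.95/0.05 = 19.
Need 6ⁿ ≥ 19 ÷ (43/638) = 12122/43.
6³ = 216 falls short of 12122/43 but 6⁴ = 1296 reaches it, so n = 4.

4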